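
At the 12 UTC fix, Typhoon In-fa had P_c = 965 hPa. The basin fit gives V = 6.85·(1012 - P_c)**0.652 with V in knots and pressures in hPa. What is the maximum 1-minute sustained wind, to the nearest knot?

84 kt

ΔP = 1012 − 965 = 47 hPa.
47^0.652 ≈ 12.309.
V ≈ 6.85 × 12.309 ≈ 84.3 kt.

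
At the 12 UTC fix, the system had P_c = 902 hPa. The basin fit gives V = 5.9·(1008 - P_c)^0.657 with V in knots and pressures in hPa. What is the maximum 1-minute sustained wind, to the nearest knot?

126 kt

ΔP = 1008 − 902 = 106 hPa.
106^0.657 ≈ 21.410.
V ≈ 5.9 × 21.410 ≈ 126.3 kt.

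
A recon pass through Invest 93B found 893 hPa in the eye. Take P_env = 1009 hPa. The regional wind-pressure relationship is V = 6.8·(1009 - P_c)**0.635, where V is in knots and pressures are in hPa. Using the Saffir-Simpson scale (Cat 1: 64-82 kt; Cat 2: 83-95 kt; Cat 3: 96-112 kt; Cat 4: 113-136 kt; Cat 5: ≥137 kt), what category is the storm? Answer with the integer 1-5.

5

ΔP = 1009 − 893 = 116 hPa.
V ≈ 6.8 × 116^0.635 = 6.8 × 20.46 ≈ 139 kt.
139 kt falls in the Category 5 band.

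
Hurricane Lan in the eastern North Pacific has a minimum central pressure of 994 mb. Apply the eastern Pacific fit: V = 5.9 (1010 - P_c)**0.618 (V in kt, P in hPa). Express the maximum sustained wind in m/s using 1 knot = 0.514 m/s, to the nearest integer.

17 m/s

ΔP = 1010 − 994 = 16 mb.
V ≈ 5.9 × 16^0.618 = 5.9 × 5.548 ≈ 32.734 kt.
32.734 × 0.514 ≈ 16.83 m/s → 17 m/s.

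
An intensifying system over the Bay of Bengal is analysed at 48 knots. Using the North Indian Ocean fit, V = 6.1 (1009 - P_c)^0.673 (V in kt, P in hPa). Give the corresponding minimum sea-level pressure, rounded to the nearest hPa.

988 hPa

ΔP = (V / 6.1)^(1/0.673) = (48/6.1)^1.486.
48/6.1 = 7.869; 7.869^1.486 ≈ 21.44 hPa.
P_c = 1009 − 21.44 = 987.56 ≈ 988 hPa.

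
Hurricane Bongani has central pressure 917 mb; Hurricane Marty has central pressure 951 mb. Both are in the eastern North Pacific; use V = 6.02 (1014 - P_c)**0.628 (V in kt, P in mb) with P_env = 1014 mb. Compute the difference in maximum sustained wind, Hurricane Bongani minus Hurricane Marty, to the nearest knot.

Hurricane Bongani: ΔP = 97; V ≈ 6.02 × 97^0.628 ≈ 106.49 kt.
Hurricane Marty: ΔP = 63; V ≈ 6.02 × 63^0.628 ≈ 81.20 kt.
Difference ≈ 106.49 − 81.20 = 25.29 → 25 kt.

25 kt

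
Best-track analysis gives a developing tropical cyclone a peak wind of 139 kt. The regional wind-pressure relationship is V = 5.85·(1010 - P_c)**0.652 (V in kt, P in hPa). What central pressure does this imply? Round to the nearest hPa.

881 hPa

ΔP = (V / 5.85)^(1/0.652) = (139/5.85)^1.534.
139/5.85 = 23.761; 23.761^1.534 ≈ 128.89 hPa.
P_c = 1010 − 128.89 = 881.11 ≈ 881 hPa.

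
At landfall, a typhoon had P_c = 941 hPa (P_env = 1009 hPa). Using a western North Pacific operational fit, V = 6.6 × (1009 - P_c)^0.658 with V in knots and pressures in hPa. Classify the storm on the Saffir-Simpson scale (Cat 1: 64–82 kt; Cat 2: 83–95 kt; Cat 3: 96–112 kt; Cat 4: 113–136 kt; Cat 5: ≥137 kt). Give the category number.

3

ΔP = 1009 − 941 = 68 hPa.
V ≈ 6.6 × 68^0.658 = 6.6 × 16.06 ≈ 106 kt.
106 kt falls in the Category 3 band.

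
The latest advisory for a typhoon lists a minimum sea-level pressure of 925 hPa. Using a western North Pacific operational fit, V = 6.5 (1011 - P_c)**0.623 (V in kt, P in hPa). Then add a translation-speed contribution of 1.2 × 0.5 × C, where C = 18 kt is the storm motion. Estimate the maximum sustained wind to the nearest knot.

ΔP = 1011 − 925 = 86 hPa.
86^0.623 ≈ 16.040.
V ≈ 6.5 × 16.040 ≈ 104.3 kt.
Translation term: 1.2 × 0.5 × 18 = 10.8 kt.
Corrected V ≈ 115.1 kt → 115 kt.

115 kt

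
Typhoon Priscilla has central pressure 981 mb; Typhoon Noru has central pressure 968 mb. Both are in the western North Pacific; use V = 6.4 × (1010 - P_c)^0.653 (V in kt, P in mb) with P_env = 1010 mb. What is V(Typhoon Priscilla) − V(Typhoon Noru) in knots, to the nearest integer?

Typhoon Priscilla: ΔP = 29; V ≈ 6.4 × 29^0.653 ≈ 57.69 kt.
Typhoon Noru: ΔP = 42; V ≈ 6.4 × 42^0.653 ≈ 73.48 kt.
Difference ≈ 57.69 − 73.48 = -15.79 → -16 kt.

-16 kt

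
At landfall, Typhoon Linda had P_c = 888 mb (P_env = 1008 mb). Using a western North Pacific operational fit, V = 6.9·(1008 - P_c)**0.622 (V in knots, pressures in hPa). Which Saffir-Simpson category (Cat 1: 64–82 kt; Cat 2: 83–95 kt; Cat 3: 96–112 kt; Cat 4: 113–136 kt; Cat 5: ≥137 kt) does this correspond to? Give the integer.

4

ΔP = 1008 − 888 = 120 mb.
V ≈ 6.9 × 120^0.622 = 6.9 × 19.64 ≈ 136 kt.
136 kt falls in the Category 4 band.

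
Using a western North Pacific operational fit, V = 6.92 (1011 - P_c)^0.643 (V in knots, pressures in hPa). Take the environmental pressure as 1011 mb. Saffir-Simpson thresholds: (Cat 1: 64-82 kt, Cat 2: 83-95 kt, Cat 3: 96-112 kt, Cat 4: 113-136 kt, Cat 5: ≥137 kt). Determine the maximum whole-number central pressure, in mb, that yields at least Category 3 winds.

Category 3 begins at V = 96 kt.
Required ΔP = (96/6.92)^(1/0.643) = 13.873^1.555 ≈ 59.75 mb.
P_c ≤ 1011 − 59.75 = 951.25, so the highest integer P_c is 951 mb.

951 mb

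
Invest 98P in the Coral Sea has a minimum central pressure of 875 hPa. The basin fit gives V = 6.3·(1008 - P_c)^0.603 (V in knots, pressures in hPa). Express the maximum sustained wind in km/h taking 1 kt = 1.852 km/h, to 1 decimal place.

ΔP = 1008 − 875 = 133 hPa.
V ≈ 6.3 × 133^0.603 = 6.3 × 19.085 ≈ 120.233 kt.
120.233 × 1.852 ≈ 222.67 km/h → 222.7 km/h.

222.7 km/h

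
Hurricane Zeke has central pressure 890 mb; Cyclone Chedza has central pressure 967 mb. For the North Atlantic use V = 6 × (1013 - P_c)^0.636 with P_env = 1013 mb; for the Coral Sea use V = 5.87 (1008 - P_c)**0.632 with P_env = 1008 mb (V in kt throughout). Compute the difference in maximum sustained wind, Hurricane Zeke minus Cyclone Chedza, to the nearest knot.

67 kt

Hurricane Zeke: ΔP = 123; V ≈ 6 × 123^0.636 ≈ 128.04 kt.
Cyclone Chedza: ΔP = 41; V ≈ 5.87 × 41^0.632 ≈ 61.36 kt.
Difference ≈ 128.04 − 61.36 = 66.68 → 67 kt.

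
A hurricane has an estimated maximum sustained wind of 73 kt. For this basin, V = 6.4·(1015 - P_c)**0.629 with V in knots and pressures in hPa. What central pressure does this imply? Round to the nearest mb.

ΔP = (V / 6.4)^(1/0.629) = (73/6.4)^1.590.
73/6.4 = 11.406; 11.406^1.590 ≈ 47.94 mb.
P_c = 1015 − 47.94 = 967.06 ≈ 967 mb.

967 mb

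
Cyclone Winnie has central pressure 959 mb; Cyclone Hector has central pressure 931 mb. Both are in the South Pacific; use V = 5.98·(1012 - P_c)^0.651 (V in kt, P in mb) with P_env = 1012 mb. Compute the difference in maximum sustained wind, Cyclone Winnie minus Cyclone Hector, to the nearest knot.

Cyclone Winnie: ΔP = 53; V ≈ 5.98 × 53^0.651 ≈ 79.29 kt.
Cyclone Hector: ΔP = 81; V ≈ 5.98 × 81^0.651 ≈ 104.50 kt.
Difference ≈ 79.29 − 104.50 = -25.21 → -25 kt.

-25 kt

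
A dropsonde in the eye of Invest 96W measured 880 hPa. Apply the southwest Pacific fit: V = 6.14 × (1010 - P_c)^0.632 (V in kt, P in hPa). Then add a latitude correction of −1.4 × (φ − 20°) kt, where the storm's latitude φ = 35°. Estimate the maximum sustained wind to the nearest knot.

112 kt

ΔP = 1010 − 880 = 130 hPa.
130^0.632 ≈ 21.678.
V ≈ 6.14 × 21.678 ≈ 133.1 kt.
Latitude correction: −1.4 × (35 − 20) = -21 kt.
Corrected V ≈ 112.1 kt → 112 kt.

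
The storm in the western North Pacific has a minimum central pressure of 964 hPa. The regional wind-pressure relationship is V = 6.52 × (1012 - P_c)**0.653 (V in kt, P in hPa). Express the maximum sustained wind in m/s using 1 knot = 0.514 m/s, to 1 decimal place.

ΔP = 1012 − 964 = 48 hPa.
V ≈ 6.52 × 48^0.653 = 6.52 × 12.527 ≈ 81.677 kt.
81.677 × 0.514 ≈ 41.98 m/s → 42.0 m/s.

42.0 m/s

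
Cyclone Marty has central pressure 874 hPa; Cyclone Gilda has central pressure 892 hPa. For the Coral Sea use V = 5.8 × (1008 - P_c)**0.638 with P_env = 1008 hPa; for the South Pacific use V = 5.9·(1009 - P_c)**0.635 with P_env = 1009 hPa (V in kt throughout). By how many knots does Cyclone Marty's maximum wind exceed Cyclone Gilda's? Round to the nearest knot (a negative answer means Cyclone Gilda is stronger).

11 kt

Cyclone Marty: ΔP = 134; V ≈ 5.8 × 134^0.638 ≈ 131.98 kt.
Cyclone Gilda: ΔP = 117; V ≈ 5.9 × 117^0.635 ≈ 121.38 kt.
Difference ≈ 131.98 − 121.38 = 10.60 → 11 kt.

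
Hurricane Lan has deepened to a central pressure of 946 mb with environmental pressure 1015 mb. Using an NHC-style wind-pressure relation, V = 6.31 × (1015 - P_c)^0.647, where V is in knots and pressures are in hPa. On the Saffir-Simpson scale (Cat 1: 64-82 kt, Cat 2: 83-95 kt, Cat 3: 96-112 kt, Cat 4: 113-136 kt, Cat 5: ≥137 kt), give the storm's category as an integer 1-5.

ΔP = 1015 − 946 = 69 mb.
V ≈ 6.31 × 69^0.647 = 6.31 × 15.48 ≈ 98 kt.
98 kt falls in the Category 3 band.

3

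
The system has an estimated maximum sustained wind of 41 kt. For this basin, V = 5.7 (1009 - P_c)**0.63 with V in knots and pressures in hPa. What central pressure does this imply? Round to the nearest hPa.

986 hPa

ΔP = (V / 5.7)^(1/0.63) = (41/5.7)^1.587.
41/5.7 = 7.193; 7.193^1.587 ≈ 22.92 hPa.
P_c = 1009 − 22.92 = 986.08 ≈ 986 hPa.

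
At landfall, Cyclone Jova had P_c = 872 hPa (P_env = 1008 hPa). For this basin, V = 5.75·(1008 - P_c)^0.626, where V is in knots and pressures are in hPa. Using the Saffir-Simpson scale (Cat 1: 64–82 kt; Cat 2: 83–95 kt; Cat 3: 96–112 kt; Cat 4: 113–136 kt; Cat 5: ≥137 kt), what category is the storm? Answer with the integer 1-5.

4

ΔP = 1008 − 872 = 136 hPa.
V ≈ 5.75 × 136^0.626 = 5.75 × 21.66 ≈ 125 kt.
125 kt falls in the Category 4 band.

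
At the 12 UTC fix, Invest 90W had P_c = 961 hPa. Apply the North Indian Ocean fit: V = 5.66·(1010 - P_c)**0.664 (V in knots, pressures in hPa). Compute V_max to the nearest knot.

ΔP = 1010 − 961 = 49 hPa.
49^0.664 ≈ 13.252.
V ≈ 5.66 × 13.252 ≈ 75.0 kt.

75 kt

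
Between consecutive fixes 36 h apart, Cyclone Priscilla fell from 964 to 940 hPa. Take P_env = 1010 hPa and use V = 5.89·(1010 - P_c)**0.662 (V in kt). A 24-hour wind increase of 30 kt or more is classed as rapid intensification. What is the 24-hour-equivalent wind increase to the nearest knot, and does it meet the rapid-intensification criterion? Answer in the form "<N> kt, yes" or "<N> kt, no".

V₁: ΔP = 46, V ≈ 5.89 × 46^0.662 ≈ 74.28 kt.
V₂: ΔP = 70, V ≈ 5.89 × 70^0.662 ≈ 98.08 kt.
ΔV over 36 h = 23.80 kt → 24 h equivalent = 23.80 × 24/36 ≈ 15.87 kt.
16 kt < 30 kt ⇒ not rapid intensification.

16 kt, no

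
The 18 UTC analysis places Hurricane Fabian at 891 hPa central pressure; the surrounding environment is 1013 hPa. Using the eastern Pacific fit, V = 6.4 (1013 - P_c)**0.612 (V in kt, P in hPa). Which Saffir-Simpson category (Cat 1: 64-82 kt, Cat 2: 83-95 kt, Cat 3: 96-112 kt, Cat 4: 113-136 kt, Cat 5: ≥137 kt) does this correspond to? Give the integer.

ΔP = 1013 − 891 = 122 hPa.
V ≈ 6.4 × 122^0.612 = 6.4 × 18.92 ≈ 121 kt.
121 kt falls in the Category 4 band.

4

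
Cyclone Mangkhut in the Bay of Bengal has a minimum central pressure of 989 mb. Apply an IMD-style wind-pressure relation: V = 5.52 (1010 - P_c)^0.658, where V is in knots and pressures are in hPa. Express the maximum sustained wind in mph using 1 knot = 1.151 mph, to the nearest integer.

47 mph

ΔP = 1010 − 989 = 21 mb.
V ≈ 5.52 × 21^0.658 = 5.52 × 7.413 ≈ 40.922 kt.
40.922 × 1.151 ≈ 47.10 mph → 47 mph.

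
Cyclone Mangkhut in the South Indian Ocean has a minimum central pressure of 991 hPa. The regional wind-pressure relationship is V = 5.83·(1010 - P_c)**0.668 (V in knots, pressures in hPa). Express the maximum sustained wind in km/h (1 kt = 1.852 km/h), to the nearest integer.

77 km/h

ΔP = 1010 − 991 = 19 hPa.
V ≈ 5.83 × 19^0.668 = 5.83 × 7.148 ≈ 41.675 kt.
41.675 × 1.852 ≈ 77.18 km/h → 77 km/h.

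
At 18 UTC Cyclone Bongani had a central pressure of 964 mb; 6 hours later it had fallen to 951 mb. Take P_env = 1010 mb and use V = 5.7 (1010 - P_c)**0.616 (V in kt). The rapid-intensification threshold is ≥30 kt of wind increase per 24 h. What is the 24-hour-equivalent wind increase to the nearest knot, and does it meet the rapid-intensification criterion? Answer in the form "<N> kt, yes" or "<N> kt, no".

V₁: ΔP = 46, V ≈ 5.7 × 46^0.616 ≈ 60.27 kt.
V₂: ΔP = 59, V ≈ 5.7 × 59^0.616 ≈ 70.26 kt.
ΔV over 6 h = 9.99 kt → 24 h equivalent = 9.99 × 24/6 ≈ 39.96 kt.
40 kt ≥ 30 kt ⇒ rapid intensification.

40 kt, yes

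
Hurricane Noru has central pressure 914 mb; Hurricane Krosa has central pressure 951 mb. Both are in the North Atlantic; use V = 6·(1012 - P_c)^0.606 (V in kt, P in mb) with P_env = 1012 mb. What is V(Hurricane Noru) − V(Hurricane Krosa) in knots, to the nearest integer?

Hurricane Noru: ΔP = 98; V ≈ 6 × 98^0.606 ≈ 96.57 kt.
Hurricane Krosa: ΔP = 61; V ≈ 6 × 61^0.606 ≈ 72.45 kt.
Difference ≈ 96.57 − 72.45 = 24.12 → 24 kt.

24 kt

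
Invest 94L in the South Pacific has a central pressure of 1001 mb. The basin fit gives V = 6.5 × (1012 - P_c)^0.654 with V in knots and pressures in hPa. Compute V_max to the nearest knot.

ΔP = 1012 − 1001 = 11 mb.
11^0.654 ≈ 4.798.
V ≈ 6.5 × 4.798 ≈ 31.2 kt.

31 kt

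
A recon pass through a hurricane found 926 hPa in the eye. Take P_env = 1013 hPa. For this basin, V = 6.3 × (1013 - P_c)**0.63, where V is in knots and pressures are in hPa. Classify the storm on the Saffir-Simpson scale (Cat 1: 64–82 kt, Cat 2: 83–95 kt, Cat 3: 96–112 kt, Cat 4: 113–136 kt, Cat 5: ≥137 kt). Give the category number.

ΔP = 1013 − 926 = 87 hPa.
V ≈ 6.3 × 87^0.63 = 6.3 × 16.67 ≈ 105 kt.
105 kt falls in the Category 3 band.

3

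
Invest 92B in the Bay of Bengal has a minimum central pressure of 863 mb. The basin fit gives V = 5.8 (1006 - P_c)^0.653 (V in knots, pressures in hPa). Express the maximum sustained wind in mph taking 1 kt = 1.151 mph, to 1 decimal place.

ΔP = 1006 − 863 = 143 mb.
V ≈ 5.8 × 143^0.653 = 5.8 × 25.553 ≈ 148.205 kt.
148.205 × 1.151 ≈ 170.58 mph → 170.6 mph.

170.6 mph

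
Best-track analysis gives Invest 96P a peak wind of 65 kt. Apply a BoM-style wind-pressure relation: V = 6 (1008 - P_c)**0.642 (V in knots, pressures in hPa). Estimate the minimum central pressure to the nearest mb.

ΔP = (V / 6)^(1/0.642) = (65/6)^1.558.
65/6 = 10.833; 10.833^1.558 ≈ 40.91 mb.
P_c = 1008 − 40.91 = 967.09 ≈ 967 mb.

967 mb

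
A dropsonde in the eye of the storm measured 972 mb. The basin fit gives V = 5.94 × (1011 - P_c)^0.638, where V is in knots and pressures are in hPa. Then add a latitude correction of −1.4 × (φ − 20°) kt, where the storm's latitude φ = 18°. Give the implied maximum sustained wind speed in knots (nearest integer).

64 kt

ΔP = 1011 − 972 = 39 mb.
39^0.638 ≈ 10.354.
V ≈ 5.94 × 10.354 ≈ 61.5 kt.
Latitude correction: −1.4 × (18 − 20) = 2.8 kt.
Corrected V ≈ 64.3 kt → 64 kt.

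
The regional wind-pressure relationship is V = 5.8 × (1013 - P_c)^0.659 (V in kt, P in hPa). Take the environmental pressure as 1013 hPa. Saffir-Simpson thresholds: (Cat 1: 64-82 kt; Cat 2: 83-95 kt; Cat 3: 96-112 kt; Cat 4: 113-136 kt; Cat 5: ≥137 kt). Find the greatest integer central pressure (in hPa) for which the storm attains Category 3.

942 hPa

Category 3 begins at V = 96 kt.
Required ΔP = (96/5.8)^(1/0.659) = 16.552^1.517 ≈ 70.72 hPa.
P_c ≤ 1013 − 70.72 = 942.28, so the highest integer P_c is 942 hPa.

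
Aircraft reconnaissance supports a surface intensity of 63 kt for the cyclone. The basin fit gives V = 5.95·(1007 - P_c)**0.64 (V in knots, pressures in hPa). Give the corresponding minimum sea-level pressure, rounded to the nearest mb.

ΔP = (V / 5.95)^(1/0.64) = (63/5.95)^1.562.
63/5.95 = 10.588; 10.588^1.562 ≈ 39.93 mb.
P_c = 1007 − 39.93 = 967.07 ≈ 967 mb.

967 mb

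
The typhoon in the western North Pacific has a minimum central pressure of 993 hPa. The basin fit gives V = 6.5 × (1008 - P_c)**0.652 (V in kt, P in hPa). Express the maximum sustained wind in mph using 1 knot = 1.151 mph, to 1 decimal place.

ΔP = 1008 − 993 = 15 hPa.
V ≈ 6.5 × 15^0.652 = 6.5 × 5.845 ≈ 37.995 kt.
37.995 × 1.151 ≈ 43.73 mph → 43.7 mph.

43.7 mph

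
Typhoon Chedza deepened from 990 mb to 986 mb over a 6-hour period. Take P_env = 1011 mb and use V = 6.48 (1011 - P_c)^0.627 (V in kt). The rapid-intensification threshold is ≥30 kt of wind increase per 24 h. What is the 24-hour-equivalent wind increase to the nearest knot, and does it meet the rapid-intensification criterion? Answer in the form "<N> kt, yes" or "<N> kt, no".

V₁: ΔP = 21, V ≈ 6.48 × 21^0.627 ≈ 43.71 kt.
V₂: ΔP = 25, V ≈ 6.48 × 25^0.627 ≈ 48.76 kt.
ΔV over 6 h = 5.05 kt → 24 h equivalent = 5.05 × 24/6 ≈ 20.20 kt.
20 kt < 30 kt ⇒ not rapid intensification.

20 kt, no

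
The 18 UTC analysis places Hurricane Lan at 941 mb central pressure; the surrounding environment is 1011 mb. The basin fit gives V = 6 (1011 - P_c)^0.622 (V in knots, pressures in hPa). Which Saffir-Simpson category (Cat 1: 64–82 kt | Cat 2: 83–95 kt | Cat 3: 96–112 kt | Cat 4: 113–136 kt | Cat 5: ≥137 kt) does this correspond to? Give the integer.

ΔP = 1011 − 941 = 70 mb.
V ≈ 6 × 70^0.622 = 6 × 14.05 ≈ 84 kt.
84 kt falls in the Category 2 band.

2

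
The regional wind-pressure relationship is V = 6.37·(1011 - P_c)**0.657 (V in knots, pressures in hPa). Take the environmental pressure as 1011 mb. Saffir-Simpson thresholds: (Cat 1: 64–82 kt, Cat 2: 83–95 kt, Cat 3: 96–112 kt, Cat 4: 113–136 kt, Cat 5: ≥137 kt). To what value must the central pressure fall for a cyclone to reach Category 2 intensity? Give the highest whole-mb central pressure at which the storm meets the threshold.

Category 2 begins at V = 83 kt.
Required ΔP = (83/6.37)^(1/0.657) = 13.030^1.522 ≈ 49.78 mb.
P_c ≤ 1011 − 49.78 = 961.22, so the highest integer P_c is 961 mb.

961 mb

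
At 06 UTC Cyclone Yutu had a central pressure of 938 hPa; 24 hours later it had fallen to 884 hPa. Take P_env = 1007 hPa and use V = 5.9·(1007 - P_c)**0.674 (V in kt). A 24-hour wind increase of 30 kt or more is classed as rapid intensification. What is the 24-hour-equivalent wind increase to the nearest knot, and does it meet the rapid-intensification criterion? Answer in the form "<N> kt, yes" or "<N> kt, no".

49 kt, yes

V₁: ΔP = 69, V ≈ 5.9 × 69^0.674 ≈ 102.38 kt.
V₂: ΔP = 123, V ≈ 5.9 × 123^0.674 ≈ 151.16 kt.
ΔV over 24 h = 48.78 kt → 24 h equivalent = 48.78 × 24/24 ≈ 48.78 kt.
49 kt ≥ 30 kt ⇒ rapid intensification.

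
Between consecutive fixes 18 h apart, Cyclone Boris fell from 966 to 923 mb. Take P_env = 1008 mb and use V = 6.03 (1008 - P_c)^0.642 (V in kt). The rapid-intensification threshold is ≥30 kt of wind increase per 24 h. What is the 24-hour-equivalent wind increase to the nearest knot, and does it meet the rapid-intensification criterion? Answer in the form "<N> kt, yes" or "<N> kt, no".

V₁: ΔP = 42, V ≈ 6.03 × 42^0.642 ≈ 66.44 kt.
V₂: ΔP = 85, V ≈ 6.03 × 85^0.642 ≈ 104.47 kt.
ΔV over 18 h = 38.03 kt → 24 h equivalent = 38.03 × 24/18 ≈ 50.71 kt.
51 kt ≥ 30 kt ⇒ rapid intensification.

51 kt, yes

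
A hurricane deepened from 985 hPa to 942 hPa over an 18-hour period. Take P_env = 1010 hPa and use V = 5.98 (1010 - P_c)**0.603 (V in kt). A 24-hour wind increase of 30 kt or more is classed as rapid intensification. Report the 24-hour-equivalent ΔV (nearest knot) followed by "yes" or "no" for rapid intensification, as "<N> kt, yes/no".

46 kt, yes

V₁: ΔP = 25, V ≈ 5.98 × 25^0.603 ≈ 41.65 kt.
V₂: ΔP = 68, V ≈ 5.98 × 68^0.603 ≈ 76.16 kt.
ΔV over 18 h = 34.51 kt → 24 h equivalent = 34.51 × 24/18 ≈ 46.01 kt.
46 kt ≥ 30 kt ⇒ rapid intensification.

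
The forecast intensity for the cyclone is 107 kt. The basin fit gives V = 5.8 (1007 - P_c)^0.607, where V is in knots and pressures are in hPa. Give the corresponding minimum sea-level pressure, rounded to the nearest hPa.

ΔP = (V / 5.8)^(1/0.607) = (107/5.8)^1.647.
107/5.8 = 18.448; 18.448^1.647 ≈ 121.79 hPa.
P_c = 1007 − 121.79 = 885.21 ≈ 885 hPa.

885 hPa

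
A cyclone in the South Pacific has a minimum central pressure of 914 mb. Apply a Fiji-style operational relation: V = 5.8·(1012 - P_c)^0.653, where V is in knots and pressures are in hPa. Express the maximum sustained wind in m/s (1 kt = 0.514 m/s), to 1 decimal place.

59.5 m/s

ΔP = 1012 − 914 = 98 mb.
V ≈ 5.8 × 98^0.653 = 5.8 × 19.965 ≈ 115.797 kt.
115.797 × 0.514 ≈ 59.52 m/s → 59.5 m/s.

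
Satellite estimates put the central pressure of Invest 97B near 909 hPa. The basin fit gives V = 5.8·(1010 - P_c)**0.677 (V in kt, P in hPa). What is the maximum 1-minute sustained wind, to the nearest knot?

ΔP = 1010 − 909 = 101 hPa.
101^0.677 ≈ 22.747.
V ≈ 5.8 × 22.747 ≈ 131.9 kt.

132 kt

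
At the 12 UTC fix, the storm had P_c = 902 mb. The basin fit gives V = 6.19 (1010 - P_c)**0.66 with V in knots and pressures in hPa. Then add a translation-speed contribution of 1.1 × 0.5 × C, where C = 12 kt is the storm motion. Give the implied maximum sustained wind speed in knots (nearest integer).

ΔP = 1010 − 902 = 108 mb.
108^0.66 ≈ 21.982.
V ≈ 6.19 × 21.982 ≈ 136.1 kt.
Translation term: 1.1 × 0.5 × 12 = 6.6 kt.
Corrected V ≈ 142.7 kt → 143 kt.

143 kt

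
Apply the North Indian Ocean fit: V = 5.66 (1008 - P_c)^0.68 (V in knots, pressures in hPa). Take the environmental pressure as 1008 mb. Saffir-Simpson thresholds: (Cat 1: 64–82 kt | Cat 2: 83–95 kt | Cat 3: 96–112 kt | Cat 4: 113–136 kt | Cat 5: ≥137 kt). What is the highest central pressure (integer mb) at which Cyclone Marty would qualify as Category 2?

Category 2 begins at V = 83 kt.
Required ΔP = (83/5.66)^(1/0.68) = 14.664^1.471 ≈ 51.89 mb.
P_c ≤ 1008 − 51.89 = 956.11, so the highest integer P_c is 956 mb.

956 mb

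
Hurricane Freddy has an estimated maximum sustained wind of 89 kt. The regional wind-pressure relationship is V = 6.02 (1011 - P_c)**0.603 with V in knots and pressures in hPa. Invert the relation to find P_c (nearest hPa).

924 hPa

ΔP = (V / 6.02)^(1/0.603) = (89/6.02)^1.658.
89/6.02 = 14.784; 14.784^1.658 ≈ 87.09 hPa.
P_c = 1011 − 87.09 = 923.91 ≈ 924 hPa.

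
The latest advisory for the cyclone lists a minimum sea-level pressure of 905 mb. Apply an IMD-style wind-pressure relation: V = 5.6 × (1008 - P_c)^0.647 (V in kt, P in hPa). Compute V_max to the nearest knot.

112 kt

ΔP = 1008 − 905 = 103 mb.
103^0.647 ≈ 20.059.
V ≈ 5.6 × 20.059 ≈ 112.3 kt.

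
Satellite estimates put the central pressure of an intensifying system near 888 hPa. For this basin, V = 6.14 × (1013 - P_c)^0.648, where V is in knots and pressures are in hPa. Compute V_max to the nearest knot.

140 kt

ΔP = 1013 − 888 = 125 hPa.
125^0.648 ≈ 22.845.
V ≈ 6.14 × 22.845 ≈ 140.3 kt.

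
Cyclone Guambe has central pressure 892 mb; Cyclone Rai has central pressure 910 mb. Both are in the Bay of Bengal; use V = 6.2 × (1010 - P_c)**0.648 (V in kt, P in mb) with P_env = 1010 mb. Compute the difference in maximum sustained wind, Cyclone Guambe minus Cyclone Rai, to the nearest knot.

14 kt

Cyclone Guambe: ΔP = 118; V ≈ 6.2 × 118^0.648 ≈ 136.45 kt.
Cyclone Rai: ΔP = 100; V ≈ 6.2 × 100^0.648 ≈ 122.57 kt.
Difference ≈ 136.45 − 122.57 = 13.88 → 14 kt.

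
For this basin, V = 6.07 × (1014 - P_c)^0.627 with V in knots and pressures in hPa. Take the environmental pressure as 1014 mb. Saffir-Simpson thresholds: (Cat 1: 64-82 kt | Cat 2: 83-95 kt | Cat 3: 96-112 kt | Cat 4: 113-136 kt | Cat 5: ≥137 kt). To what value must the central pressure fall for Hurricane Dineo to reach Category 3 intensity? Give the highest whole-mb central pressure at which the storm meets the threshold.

Category 3 begins at V = 96 kt.
Required ΔP = (96/6.07)^(1/0.627) = 15.815^1.595 ≈ 81.74 mb.
P_c ≤ 1014 − 81.74 = 932.26, so the highest integer P_c is 932 mb.

932 mb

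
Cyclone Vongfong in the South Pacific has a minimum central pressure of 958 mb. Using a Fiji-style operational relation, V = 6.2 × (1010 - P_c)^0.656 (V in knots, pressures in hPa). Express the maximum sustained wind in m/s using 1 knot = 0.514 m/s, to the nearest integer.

43 m/s

ΔP = 1010 − 958 = 52 mb.
V ≈ 6.2 × 52^0.656 = 6.2 × 13.357 ≈ 82.811 kt.
82.811 × 0.514 ≈ 42.57 m/s → 43 m/s.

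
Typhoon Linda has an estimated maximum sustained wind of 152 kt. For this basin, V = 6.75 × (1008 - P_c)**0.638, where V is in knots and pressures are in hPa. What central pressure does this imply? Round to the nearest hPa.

876 hPa

ΔP = (V / 6.75)^(1/0.638) = (152/6.75)^1.567.
152/6.75 = 22.519; 22.519^1.567 ≈ 131.82 hPa.
P_c = 1008 − 131.82 = 876.18 ≈ 876 hPa.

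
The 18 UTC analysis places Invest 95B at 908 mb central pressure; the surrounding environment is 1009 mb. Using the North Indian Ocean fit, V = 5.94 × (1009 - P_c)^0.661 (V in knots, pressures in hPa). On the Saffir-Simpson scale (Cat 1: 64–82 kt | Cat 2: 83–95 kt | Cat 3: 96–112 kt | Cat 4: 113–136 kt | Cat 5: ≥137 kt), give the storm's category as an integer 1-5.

4

ΔP = 1009 − 908 = 101 mb.
V ≈ 5.94 × 101^0.661 = 5.94 × 21.13 ≈ 125 kt.
125 kt falls in the Category 4 band.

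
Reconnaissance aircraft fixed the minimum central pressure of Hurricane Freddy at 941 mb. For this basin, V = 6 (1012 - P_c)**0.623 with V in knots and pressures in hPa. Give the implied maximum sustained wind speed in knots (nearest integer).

ΔP = 1012 − 941 = 71 mb.
71^0.623 ≈ 14.234.
V ≈ 6 × 14.234 ≈ 85.4 kt.

85 kt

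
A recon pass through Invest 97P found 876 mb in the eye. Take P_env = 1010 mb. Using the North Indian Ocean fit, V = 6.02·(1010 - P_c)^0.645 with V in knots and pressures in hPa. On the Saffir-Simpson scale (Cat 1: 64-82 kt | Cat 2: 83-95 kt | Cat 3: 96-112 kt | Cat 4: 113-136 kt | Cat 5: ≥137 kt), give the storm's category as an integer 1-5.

5

ΔP = 1010 − 876 = 134 mb.
V ≈ 6.02 × 134^0.645 = 6.02 × 23.55 ≈ 142 kt.
142 kt falls in the Category 5 band.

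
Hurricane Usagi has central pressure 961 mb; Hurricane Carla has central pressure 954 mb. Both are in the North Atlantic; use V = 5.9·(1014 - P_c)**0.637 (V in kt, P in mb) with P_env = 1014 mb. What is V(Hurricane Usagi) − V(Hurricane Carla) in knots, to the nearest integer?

-6 kt

Hurricane Usagi: ΔP = 53; V ≈ 5.9 × 53^0.637 ≈ 74.00 kt.
Hurricane Carla: ΔP = 60; V ≈ 5.9 × 60^0.637 ≈ 80.08 kt.
Difference ≈ 74.00 − 80.08 = -6.08 → -6 kt.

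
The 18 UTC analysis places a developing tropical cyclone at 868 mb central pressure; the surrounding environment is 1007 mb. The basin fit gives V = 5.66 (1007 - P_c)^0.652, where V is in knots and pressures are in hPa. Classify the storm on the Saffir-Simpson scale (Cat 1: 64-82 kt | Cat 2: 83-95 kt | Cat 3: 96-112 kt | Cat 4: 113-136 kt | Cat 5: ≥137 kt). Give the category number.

ΔP = 1007 − 868 = 139 mb.
V ≈ 5.66 × 139^0.652 = 5.66 × 24.96 ≈ 141 kt.
141 kt falls in the Category 5 band.

5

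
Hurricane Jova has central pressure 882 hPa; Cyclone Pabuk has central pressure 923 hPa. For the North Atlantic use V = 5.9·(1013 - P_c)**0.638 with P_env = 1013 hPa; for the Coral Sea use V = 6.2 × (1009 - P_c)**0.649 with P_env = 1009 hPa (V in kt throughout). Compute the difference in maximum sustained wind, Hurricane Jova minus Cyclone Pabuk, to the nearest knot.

Hurricane Jova: ΔP = 131; V ≈ 5.9 × 131^0.638 ≈ 132.33 kt.
Cyclone Pabuk: ΔP = 86; V ≈ 6.2 × 86^0.649 ≈ 111.66 kt.
Difference ≈ 132.33 − 111.66 = 20.67 → 21 kt.

21 kt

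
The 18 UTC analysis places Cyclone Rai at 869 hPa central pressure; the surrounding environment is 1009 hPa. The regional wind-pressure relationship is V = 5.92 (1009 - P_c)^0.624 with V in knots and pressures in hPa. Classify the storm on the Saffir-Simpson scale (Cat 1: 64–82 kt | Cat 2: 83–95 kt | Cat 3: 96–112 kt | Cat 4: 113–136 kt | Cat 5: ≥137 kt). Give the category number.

ΔP = 1009 − 869 = 140 hPa.
V ≈ 5.92 × 140^0.624 = 5.92 × 21.84 ≈ 129 kt.
129 kt falls in the Category 4 band.

4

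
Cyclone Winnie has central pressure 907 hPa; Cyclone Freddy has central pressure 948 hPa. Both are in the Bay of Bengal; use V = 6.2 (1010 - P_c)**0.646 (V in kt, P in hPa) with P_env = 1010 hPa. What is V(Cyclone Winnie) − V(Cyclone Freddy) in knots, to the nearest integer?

35 kt

Cyclone Winnie: ΔP = 103; V ≈ 6.2 × 103^0.646 ≈ 123.79 kt.
Cyclone Freddy: ΔP = 62; V ≈ 6.2 × 62^0.646 ≈ 89.18 kt.
Difference ≈ 123.79 − 89.18 = 34.61 → 35 kt.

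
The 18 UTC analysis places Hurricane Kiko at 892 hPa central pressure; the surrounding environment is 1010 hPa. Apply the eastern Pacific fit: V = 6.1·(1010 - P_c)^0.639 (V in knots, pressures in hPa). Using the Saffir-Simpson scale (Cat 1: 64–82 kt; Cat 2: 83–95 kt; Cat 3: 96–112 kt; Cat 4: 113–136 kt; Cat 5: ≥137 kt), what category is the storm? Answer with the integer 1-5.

ΔP = 1010 − 892 = 118 hPa.
V ≈ 6.1 × 118^0.639 = 6.1 × 21.08 ≈ 129 kt.
129 kt falls in the Category 4 band.

4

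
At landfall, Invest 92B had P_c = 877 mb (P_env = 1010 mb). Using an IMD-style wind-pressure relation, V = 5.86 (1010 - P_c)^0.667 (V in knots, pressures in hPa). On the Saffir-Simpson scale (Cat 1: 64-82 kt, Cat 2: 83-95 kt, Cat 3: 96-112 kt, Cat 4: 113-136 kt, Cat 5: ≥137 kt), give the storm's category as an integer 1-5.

ΔP = 1010 − 877 = 133 mb.
V ≈ 5.86 × 133^0.667 = 5.86 × 26.10 ≈ 153 kt.
153 kt falls in the Category 5 band.

5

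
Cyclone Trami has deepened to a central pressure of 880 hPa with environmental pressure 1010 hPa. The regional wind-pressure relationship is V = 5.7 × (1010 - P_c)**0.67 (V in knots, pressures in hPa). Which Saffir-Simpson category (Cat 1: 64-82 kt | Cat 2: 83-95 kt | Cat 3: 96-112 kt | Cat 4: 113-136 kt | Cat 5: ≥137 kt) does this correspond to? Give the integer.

ΔP = 1010 − 880 = 130 hPa.
V ≈ 5.7 × 130^0.67 = 5.7 × 26.08 ≈ 149 kt.
149 kt falls in the Category 5 band.

5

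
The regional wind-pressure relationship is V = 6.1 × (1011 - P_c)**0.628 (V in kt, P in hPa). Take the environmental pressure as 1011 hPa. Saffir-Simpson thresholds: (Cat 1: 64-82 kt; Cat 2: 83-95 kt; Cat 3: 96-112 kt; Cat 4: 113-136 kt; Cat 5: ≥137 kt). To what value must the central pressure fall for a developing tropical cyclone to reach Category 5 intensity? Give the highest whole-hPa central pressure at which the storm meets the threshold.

Category 5 begins at V = 137 kt.
Required ΔP = (137/6.1)^(1/0.628) = 22.459^1.592 ≈ 141.87 hPa.
P_c ≤ 1011 − 141.87 = 869.13, so the highest integer P_c is 869 hPa.

869 hPa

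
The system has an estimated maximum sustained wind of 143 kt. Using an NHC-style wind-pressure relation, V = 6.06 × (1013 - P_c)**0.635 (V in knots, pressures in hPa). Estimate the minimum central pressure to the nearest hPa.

ΔP = (V / 6.06)^(1/0.635) = (143/6.06)^1.575.
143/6.06 = 23.597; 23.597^1.575 ≈ 145.21 hPa.
P_c = 1013 − 145.21 = 867.79 ≈ 868 hPa.

868 hPa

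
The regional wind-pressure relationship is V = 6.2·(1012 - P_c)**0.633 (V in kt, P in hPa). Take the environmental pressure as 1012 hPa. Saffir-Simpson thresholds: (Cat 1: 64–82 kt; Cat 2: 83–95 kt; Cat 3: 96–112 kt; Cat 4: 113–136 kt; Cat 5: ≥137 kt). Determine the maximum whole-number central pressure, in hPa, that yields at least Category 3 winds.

Category 3 begins at V = 96 kt.
Required ΔP = (96/6.2)^(1/0.633) = 15.484^1.580 ≈ 75.81 hPa.
P_c ≤ 1012 − 75.81 = 936.19, so the highest integer P_c is 936 hPa.

936 hPa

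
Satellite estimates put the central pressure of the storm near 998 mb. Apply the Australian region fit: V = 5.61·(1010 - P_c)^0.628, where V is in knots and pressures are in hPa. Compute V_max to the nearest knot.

27 kt

ΔP = 1010 − 998 = 12 mb.
12^0.628 ≈ 4.761.
V ≈ 5.61 × 4.761 ≈ 26.7 kt.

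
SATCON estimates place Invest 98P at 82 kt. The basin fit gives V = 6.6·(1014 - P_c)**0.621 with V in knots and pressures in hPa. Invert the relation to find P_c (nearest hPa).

ΔP = (V / 6.6)^(1/0.621) = (82/6.6)^1.610.
82/6.6 = 12.424; 12.424^1.610 ≈ 57.82 hPa.
P_c = 1014 − 57.82 = 956.18 ≈ 956 hPa.

956 hPa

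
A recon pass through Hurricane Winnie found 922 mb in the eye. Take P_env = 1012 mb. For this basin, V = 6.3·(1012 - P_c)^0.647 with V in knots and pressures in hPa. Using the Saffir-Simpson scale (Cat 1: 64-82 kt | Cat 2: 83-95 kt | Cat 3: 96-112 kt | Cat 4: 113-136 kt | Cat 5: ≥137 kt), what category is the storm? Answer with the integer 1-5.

ΔP = 1012 − 922 = 90 mb.
V ≈ 6.3 × 90^0.647 = 6.3 × 18.38 ≈ 116 kt.
116 kt falls in the Category 4 band.

4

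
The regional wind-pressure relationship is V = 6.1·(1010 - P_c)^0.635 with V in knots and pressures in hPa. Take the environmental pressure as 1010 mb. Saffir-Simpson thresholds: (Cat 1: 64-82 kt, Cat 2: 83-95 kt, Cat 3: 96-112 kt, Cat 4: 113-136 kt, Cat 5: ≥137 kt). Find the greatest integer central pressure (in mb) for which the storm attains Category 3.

933 mb

Category 3 begins at V = 96 kt.
Required ΔP = (96/6.1)^(1/0.635) = 15.738^1.575 ≈ 76.73 mb.
P_c ≤ 1010 − 76.73 = 933.27, so the highest integer P_c is 933 mb.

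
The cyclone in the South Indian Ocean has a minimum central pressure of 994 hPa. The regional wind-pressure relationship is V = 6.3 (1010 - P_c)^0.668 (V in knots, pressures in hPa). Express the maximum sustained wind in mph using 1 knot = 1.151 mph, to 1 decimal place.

46.2 mph

ΔP = 1010 − 994 = 16 hPa.
V ≈ 6.3 × 16^0.668 = 6.3 × 6.373 ≈ 40.151 kt.
40.151 × 1.151 ≈ 46.21 mph → 46.2 mph.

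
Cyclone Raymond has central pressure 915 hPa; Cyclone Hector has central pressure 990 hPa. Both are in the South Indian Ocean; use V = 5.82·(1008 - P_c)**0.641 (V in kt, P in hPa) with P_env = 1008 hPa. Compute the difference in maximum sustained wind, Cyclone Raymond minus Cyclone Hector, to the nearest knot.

Cyclone Raymond: ΔP = 93; V ≈ 5.82 × 93^0.641 ≈ 106.35 kt.
Cyclone Hector: ΔP = 18; V ≈ 5.82 × 18^0.641 ≈ 37.12 kt.
Difference ≈ 106.35 − 37.12 = 69.23 → 69 kt.

69 kt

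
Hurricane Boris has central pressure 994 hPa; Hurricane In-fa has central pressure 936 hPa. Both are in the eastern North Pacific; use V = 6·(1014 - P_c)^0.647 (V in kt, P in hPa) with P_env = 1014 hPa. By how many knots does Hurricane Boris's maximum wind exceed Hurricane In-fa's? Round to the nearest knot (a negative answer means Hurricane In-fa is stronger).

Hurricane Boris: ΔP = 20; V ≈ 6 × 20^0.647 ≈ 41.68 kt.
Hurricane In-fa: ΔP = 78; V ≈ 6 × 78^0.647 ≈ 100.54 kt.
Difference ≈ 41.68 − 100.54 = -58.86 → -59 kt.

-59 kt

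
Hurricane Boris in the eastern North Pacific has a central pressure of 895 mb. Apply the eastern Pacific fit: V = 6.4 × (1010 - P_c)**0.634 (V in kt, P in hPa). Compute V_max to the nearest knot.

ΔP = 1010 − 895 = 115 mb.
115^0.634 ≈ 20.253.
V ≈ 6.4 × 20.253 ≈ 129.6 kt.

130 kt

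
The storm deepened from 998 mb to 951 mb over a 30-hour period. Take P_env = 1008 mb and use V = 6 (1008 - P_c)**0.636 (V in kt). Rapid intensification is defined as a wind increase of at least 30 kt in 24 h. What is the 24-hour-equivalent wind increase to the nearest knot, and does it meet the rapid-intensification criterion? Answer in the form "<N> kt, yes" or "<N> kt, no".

V₁: ΔP = 10, V ≈ 6 × 10^0.636 ≈ 25.95 kt.
V₂: ΔP = 57, V ≈ 6 × 57^0.636 ≈ 78.50 kt.
ΔV over 30 h = 52.55 kt → 24 h equivalent = 52.55 × 24/30 ≈ 42.04 kt.
42 kt ≥ 30 kt ⇒ rapid intensification.

42 kt, yes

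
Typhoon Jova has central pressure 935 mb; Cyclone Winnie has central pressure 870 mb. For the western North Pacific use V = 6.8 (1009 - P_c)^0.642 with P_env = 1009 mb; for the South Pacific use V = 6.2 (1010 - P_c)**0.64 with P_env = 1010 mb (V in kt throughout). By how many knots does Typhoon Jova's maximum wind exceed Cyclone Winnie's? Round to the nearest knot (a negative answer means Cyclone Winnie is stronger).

Typhoon Jova: ΔP = 74; V ≈ 6.8 × 74^0.642 ≈ 107.78 kt.
Cyclone Winnie: ΔP = 140; V ≈ 6.2 × 140^0.64 ≈ 146.53 kt.
Difference ≈ 107.78 − 146.53 = -38.75 → -39 kt.

-39 kt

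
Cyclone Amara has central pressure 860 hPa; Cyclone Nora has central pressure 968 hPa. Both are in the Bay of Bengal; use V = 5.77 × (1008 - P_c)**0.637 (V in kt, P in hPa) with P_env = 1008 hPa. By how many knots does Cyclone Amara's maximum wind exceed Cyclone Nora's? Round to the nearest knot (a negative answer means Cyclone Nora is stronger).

79 kt

Cyclone Amara: ΔP = 148; V ≈ 5.77 × 148^0.637 ≈ 139.20 kt.
Cyclone Nora: ΔP = 40; V ≈ 5.77 × 40^0.637 ≈ 60.49 kt.
Difference ≈ 139.20 − 60.49 = 78.71 → 79 kt.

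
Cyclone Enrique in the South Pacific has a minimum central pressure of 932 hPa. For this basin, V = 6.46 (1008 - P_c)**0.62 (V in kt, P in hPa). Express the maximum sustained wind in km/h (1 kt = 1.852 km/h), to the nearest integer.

ΔP = 1008 − 932 = 76 hPa.
V ≈ 6.46 × 76^0.62 = 6.46 × 14.659 ≈ 94.697 kt.
94.697 × 1.852 ≈ 175.38 km/h → 175 km/h.

175 km/h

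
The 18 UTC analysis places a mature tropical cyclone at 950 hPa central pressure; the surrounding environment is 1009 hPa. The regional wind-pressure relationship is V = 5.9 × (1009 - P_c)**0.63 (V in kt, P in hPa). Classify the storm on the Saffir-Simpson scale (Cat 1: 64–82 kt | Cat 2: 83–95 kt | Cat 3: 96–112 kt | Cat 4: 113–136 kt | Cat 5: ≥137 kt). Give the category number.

ΔP = 1009 − 950 = 59 hPa.
V ≈ 5.9 × 59^0.63 = 5.9 × 13.05 ≈ 77 kt.
77 kt falls in the Category 1 band.

1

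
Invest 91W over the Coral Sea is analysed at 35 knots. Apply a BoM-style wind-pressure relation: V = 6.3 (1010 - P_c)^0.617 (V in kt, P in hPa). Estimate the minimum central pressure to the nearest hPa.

994 hPa

ΔP = (V / 6.3)^(1/0.617) = (35/6.3)^1.621.
35/6.3 = 5.556; 5.556^1.621 ≈ 16.11 hPa.
P_c = 1010 − 16.11 = 993.89 ≈ 994 hPa.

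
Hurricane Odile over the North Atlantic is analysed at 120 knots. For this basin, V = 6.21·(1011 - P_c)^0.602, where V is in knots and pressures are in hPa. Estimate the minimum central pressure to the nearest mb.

ΔP = (V / 6.21)^(1/0.602) = (120/6.21)^1.661.
120/6.21 = 19.324; 19.324^1.661 ≈ 136.89 mb.
P_c = 1011 − 136.89 = 874.11 ≈ 874 mb.

874 mb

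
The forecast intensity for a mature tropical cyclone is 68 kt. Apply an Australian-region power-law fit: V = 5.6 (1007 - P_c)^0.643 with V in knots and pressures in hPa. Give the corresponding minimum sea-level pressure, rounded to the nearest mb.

ΔP = (V / 5.6)^(1/0.643) = (68/5.6)^1.555.
68/5.6 = 12.143; 12.143^1.555 ≈ 48.57 mb.
P_c = 1007 − 48.57 = 958.43 ≈ 958 mb.

958 mb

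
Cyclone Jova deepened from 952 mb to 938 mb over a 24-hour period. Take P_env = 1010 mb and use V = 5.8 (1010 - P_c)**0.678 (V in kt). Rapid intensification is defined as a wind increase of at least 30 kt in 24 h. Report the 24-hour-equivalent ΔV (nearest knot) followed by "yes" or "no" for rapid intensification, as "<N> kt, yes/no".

14 kt, no

V₁: ΔP = 58, V ≈ 5.8 × 58^0.678 ≈ 91.00 kt.
V₂: ΔP = 72, V ≈ 5.8 × 72^0.678 ≈ 105.37 kt.
ΔV over 24 h = 14.37 kt → 24 h equivalent = 14.37 × 24/24 ≈ 14.37 kt.
14 kt < 30 kt ⇒ not rapid intensification.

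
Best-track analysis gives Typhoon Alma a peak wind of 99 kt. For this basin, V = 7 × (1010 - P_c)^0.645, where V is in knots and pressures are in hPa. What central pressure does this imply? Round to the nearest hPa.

ΔP = (V / 7)^(1/0.645) = (99/7)^1.550.
99/7 = 14.143; 14.143^1.550 ≈ 60.78 hPa.
P_c = 1010 − 60.78 = 949.22 ≈ 949 hPa.

949 hPa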